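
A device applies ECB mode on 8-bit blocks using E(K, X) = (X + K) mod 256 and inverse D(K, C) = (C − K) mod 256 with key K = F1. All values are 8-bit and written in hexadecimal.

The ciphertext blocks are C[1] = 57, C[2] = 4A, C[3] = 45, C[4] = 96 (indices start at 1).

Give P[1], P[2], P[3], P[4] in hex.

ECB decryption: P_i = D(K, C_i).
P[1]: D(K, 57) = 66.
P[2]: D(K, 4A) = 59.
P[3]: D(K, 45) = 54.
P[4]: D(K, 96) = A5.

P[1] = 66, P[2] = 59, P[3] = 54, P[4] = A5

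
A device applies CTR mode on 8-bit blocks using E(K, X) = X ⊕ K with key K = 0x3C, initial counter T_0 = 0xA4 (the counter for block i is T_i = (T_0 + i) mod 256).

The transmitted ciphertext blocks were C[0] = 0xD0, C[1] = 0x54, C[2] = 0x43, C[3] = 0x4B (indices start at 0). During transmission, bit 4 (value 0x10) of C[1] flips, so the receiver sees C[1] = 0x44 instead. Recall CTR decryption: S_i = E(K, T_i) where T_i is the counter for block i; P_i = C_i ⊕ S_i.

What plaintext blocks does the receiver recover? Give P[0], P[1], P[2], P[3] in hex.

Only C[1] changed, to 0x44. In CTR, a change in C_i flips the same bit in P_i only; the keystream is unaffected. Decrypting the received ciphertext:
P[0]: T = 0xA4, S = E(K, T) = 0x98; 0xD0 ⊕ 0x98 = 0x48.
P[1]: T = 0xA5, S = E(K, T) = 0x99; 0x44 ⊕ 0x99 = 0xDD.
P[2]: T = 0xA6, S = E(K, T) = 0x9A; 0x43 ⊕ 0x9A = 0xD9.
P[3]: T = 0xA7, S = E(K, T) = 0x9B; 0x4B ⊕ 0x9B = 0xD0.
Blocks that differ from the original plaintext: P[1].

P[0] = 0x48, P[1] = 0xDD, P[2] = 0xD9, P[3] = 0xD0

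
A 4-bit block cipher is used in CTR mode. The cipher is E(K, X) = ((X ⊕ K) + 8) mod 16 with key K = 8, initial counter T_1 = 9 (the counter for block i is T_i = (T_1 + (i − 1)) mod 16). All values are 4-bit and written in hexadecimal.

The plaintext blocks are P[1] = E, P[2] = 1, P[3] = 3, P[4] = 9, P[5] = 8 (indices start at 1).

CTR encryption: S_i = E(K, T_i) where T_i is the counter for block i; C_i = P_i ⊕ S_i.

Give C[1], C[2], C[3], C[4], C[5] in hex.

C[1] = 7, C[2] = B, C[3] = 8, C[4] = 5, C[5] = 5

C[1]: T = 9, S = E(K, T) = 9; E ⊕ 9 = 7.
C[2]: T = A, S = E(K, T) = A; 1 ⊕ A = B.
C[3]: T = B, S = E(K, T) = B; 3 ⊕ B = 8.
C[4]: T = C, S = E(K, T) = C; 9 ⊕ C = 5.
C[5]: T = D, S = E(K, T) = D; 8 ⊕ D = 5.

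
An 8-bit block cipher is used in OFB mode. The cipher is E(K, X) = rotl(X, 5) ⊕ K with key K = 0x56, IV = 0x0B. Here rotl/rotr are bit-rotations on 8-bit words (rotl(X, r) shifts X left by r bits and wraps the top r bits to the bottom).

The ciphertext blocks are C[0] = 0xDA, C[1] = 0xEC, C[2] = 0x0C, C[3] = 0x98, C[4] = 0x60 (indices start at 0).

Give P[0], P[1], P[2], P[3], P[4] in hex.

OFB decryption: S_i = E(K, S_{i−1}) with S_{−1} = IV; P_i = C_i ⊕ S_i.
P[0]: S = E(K, 0x0B) = 0x37; 0xDA ⊕ 0x37 = 0xED.
P[1]: S = E(K, 0x37) = 0xB0; 0xEC ⊕ 0xB0 = 0x5C.
P[2]: S = E(K, 0xB0) = 0x40; 0x0C ⊕ 0x40 = 0x4C.
P[3]: S = E(K, 0x40) = 0x5E; 0x98 ⊕ 0x5E = 0xC6.
P[4]: S = E(K, 0x5E) = 0x9D; 0x60 ⊕ 0x9D = 0xFD.

P[0] = 0xED, P[1] = 0x5C, P[2] = 0x4C, P[3] = 0xC6, P[4] = 0xFD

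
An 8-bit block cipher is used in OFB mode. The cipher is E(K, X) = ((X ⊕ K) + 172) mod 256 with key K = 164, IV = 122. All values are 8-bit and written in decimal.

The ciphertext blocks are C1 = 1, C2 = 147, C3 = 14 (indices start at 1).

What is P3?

OFB decryption: S_i = E(K, S_{i−1}) with S_{0} = IV; P_i = C_i ⊕ S_i.
P1: S = E(K, 122) = 138; 1 ⊕ 138 = 139.
P2: S = E(K, 138) = 218; 147 ⊕ 218 = 73.
P3: S = E(K, 218) = 42; 14 ⊕ 42 = 36.

P3 = 36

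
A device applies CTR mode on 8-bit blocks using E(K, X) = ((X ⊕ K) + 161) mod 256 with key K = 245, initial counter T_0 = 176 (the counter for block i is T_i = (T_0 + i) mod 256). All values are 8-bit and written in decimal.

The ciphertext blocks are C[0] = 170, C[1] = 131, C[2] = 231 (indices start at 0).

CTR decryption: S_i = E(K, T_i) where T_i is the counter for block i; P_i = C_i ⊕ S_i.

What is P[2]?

P[2]: T = 178, S = E(K, T) = 232; 231 ⊕ 232 = 15.

P[2] = 15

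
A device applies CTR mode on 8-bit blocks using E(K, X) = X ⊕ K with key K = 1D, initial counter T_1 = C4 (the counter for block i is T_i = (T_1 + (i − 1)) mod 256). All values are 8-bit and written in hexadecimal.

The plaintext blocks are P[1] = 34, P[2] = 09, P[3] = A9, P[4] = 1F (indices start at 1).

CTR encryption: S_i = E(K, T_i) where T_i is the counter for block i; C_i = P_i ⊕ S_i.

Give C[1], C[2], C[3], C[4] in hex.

C[1] = ED, C[2] = D1, C[3] = 72, C[4] = C5

C[1]: T = C4, S = E(K, T) = D9; 34 ⊕ D9 = ED.
C[2]: T = C5, S = E(K, T) = D8; 09 ⊕ D8 = D1.
C[3]: T = C6, S = E(K, T) = DB; A9 ⊕ DB = 72.
C[4]: T = C7, S = E(K, T) = DA; 1F ⊕ DA = C5.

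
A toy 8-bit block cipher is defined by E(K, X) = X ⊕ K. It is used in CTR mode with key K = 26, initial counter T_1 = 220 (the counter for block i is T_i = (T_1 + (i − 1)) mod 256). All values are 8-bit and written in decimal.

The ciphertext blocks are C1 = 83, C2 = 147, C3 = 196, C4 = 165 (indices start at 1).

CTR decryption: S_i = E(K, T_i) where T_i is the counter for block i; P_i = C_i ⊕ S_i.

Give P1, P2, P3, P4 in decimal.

P1 = 149, P2 = 84, P3 = 0, P4 = 96

P1: T = 220, S = E(K, T) = 198; 83 ⊕ 198 = 149.
P2: T = 221, S = E(K, T) = 199; 147 ⊕ 199 = 84.
P3: T = 222, S = E(K, T) = 196; 196 ⊕ 196 = 0.
P4: T = 223, S = E(K, T) = 197; 165 ⊕ 197 = 96.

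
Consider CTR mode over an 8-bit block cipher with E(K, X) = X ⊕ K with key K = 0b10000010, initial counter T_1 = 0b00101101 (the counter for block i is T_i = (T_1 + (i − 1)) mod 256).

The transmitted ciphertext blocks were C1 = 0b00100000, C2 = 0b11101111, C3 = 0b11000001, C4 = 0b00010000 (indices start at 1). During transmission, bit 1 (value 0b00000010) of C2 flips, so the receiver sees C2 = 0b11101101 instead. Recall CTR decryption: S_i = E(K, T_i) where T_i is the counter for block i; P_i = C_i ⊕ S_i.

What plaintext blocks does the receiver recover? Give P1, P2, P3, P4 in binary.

Only C2 changed, to 0b11101101. In CTR, a change in C_i flips the same bit in P_i only; the keystream is unaffected. Decrypting the received ciphertext:
P1: T = 0b00101101, S = E(K, T) = 0b10101111; 0b00100000 ⊕ 0b10101111 = 0b10001111.
P2: T = 0b00101110, S = E(K, T) = 0b10101100; 0b11101101 ⊕ 0b10101100 = 0b01000001.
P3: T = 0b00101111, S = E(K, T) = 0b10101101; 0b11000001 ⊕ 0b10101101 = 0b01101100.
P4: T = 0b00110000, S = E(K, T) = 0b10110010; 0b00010000 ⊕ 0b10110010 = 0b10100010.
Blocks that differ from the original plaintext: P2.

P1 = 0b10001111, P2 = 0b01000001, P3 = 0b01101100, P4 = 0b10100010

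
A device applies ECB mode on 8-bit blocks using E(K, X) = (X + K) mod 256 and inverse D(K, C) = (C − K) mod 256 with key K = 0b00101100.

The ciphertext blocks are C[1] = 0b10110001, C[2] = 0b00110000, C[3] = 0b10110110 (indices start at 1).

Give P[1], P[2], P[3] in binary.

ECB decryption: P_i = D(K, C_i).
P[1]: D(K, 0b10110001) = 0b10000101.
P[2]: D(K, 0b00110000) = 0b00000100.
P[3]: D(K, 0b10110110) = 0b10001010.

P[1] = 0b10000101, P[2] = 0b00000100, P[3] = 0b10001010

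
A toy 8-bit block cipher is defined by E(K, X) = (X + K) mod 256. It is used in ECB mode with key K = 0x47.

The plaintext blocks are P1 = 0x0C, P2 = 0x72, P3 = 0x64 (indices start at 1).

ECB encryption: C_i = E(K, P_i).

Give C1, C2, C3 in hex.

C1: E(K, 0x0C) = 0x53.
C2: E(K, 0x72) = 0xB9.
C3: E(K, 0x64) = 0xAB.

C1 = 0x53, C2 = 0xB9, C3 = 0xAB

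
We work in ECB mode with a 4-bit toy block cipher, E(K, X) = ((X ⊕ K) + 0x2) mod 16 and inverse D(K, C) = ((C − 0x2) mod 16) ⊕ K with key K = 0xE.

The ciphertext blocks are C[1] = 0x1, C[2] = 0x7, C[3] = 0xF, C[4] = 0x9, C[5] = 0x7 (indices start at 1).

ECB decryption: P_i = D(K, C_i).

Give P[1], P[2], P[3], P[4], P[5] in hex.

P[1]: D(K, 0x1) = 0x1.
P[2]: D(K, 0x7) = 0xB.
P[3]: D(K, 0xF) = 0x3.
P[4]: D(K, 0x9) = 0x9.
P[5]: D(K, 0x7) = 0xB.

P[1] = 0x1, P[2] = 0xB, P[3] = 0x3, P[4] = 0x9, P[5] = 0xB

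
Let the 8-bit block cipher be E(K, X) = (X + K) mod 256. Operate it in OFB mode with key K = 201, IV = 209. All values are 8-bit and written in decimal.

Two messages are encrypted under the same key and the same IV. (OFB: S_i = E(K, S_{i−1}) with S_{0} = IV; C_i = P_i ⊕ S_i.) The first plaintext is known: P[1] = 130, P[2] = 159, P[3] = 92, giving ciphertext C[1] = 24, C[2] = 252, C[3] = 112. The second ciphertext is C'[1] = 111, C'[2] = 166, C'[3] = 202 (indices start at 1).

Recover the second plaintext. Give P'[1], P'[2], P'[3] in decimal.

P'[1] = 245, P'[2] = 197, P'[3] = 230

In OFB with a reused IV, both messages share the same keystream S_i, so C_i ⊕ C'_i = P_i ⊕ P'_i and thus P'_i = P_i ⊕ C_i ⊕ C'_i.
P'[1]: 130 ⊕ 24 ⊕ 111 = 245.
P'[2]: 159 ⊕ 252 ⊕ 166 = 197.
P'[3]: 92 ⊕ 112 ⊕ 202 = 230.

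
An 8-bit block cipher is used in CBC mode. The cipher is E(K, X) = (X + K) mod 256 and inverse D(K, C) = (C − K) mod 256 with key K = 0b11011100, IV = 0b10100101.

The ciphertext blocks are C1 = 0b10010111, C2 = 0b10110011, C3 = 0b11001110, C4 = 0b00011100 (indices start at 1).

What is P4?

CBC decryption: P_i = D(K, C_i) ⊕ C_{i−1}, with C_{0} = IV.
P4: D(K, 0b00011100) = 0b01000000; 0b01000000 ⊕ 0b11001110 = 0b10001110.

P4 = 0b10001110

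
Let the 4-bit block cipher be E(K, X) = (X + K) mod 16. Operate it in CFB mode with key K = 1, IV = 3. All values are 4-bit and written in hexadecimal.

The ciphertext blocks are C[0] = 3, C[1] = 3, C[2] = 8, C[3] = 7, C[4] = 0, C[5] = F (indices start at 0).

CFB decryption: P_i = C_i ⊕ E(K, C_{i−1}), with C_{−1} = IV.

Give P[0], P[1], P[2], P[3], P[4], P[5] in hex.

P[0] = 7, P[1] = 7, P[2] = C, P[3] = E, P[4] = 8, P[5] = E

P[0]: E(K, 3) = 4; 3 ⊕ 4 = 7.
P[1]: E(K, 3) = 4; 3 ⊕ 4 = 7.
P[2]: E(K, 3) = 4; 8 ⊕ 4 = C.
P[3]: E(K, 8) = 9; 7 ⊕ 9 = E.
P[4]: E(K, 7) = 8; 0 ⊕ 8 = 8.
P[5]: E(K, 0) = 1; F ⊕ 1 = E.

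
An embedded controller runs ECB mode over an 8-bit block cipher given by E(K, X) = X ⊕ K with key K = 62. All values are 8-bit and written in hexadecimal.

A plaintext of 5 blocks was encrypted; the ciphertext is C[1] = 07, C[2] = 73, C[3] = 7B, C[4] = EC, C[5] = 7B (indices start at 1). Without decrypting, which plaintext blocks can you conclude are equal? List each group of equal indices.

P[3] = P[5]

ECB encrypts each block independently with the same key, so equal ciphertext blocks imply equal plaintext blocks.
C[3] = C[5] = 7B, so P[3] = P[5].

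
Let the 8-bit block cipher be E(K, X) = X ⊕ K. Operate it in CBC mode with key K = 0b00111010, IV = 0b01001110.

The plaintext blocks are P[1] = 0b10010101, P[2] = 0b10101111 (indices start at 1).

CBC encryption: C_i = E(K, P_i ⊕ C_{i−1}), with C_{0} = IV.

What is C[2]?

C[1]: P[1] ⊕ 0b01001110 = 0b11011011; E(K, 0b11011011) = 0b11100001.
C[2]: P[2] ⊕ 0b11100001 = 0b01001110; E(K, 0b01001110) = 0b01110100.

C[2] = 0b01110100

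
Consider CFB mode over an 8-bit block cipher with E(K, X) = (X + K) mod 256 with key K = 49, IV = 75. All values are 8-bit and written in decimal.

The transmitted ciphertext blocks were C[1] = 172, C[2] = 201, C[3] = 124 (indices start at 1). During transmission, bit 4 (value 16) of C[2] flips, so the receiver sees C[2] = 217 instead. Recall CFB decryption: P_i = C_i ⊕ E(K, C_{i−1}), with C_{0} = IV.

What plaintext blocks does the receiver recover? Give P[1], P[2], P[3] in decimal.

P[1] = 208, P[2] = 4, P[3] = 118

Only C[2] changed, to 217. In CFB, a change in C_i flips the same bit in P_i and garbles P_{i+1}. Decrypting the received ciphertext:
P[1]: E(K, 75) = 124; 172 ⊕ 124 = 208.
P[2]: E(K, 172) = 221; 217 ⊕ 221 = 4.
P[3]: E(K, 217) = 10; 124 ⊕ 10 = 118.
Blocks that differ from the original plaintext: P[2], P[3].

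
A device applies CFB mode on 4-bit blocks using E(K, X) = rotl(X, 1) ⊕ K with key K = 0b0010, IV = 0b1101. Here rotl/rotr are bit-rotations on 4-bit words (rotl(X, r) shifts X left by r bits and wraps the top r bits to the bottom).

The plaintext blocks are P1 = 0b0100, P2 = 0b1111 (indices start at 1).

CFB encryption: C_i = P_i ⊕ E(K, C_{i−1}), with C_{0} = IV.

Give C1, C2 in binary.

C1 = 0b1101, C2 = 0b0110

C1: E(K, 0b1101) = 0b1001; 0b0100 ⊕ 0b1001 = 0b1101.
C2: E(K, 0b1101) = 0b1001; 0b1111 ⊕ 0b1001 = 0b0110.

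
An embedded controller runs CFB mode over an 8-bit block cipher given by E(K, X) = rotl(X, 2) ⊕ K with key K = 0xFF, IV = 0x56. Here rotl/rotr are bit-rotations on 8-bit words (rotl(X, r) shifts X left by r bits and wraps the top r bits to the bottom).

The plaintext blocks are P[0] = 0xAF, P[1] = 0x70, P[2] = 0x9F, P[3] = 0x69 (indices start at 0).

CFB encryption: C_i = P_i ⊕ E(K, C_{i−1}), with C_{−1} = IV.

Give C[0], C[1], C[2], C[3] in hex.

C[0] = 0x09, C[1] = 0xAB, C[2] = 0xCE, C[3] = 0xAD

C[0]: E(K, 0x56) = 0xA6; 0xAF ⊕ 0xA6 = 0x09.
C[1]: E(K, 0x09) = 0xDB; 0x70 ⊕ 0xDB = 0xAB.
C[2]: E(K, 0xAB) = 0x51; 0x9F ⊕ 0x51 = 0xCE.
C[3]: E(K, 0xCE) = 0xC4; 0x69 ⊕ 0xC4 = 0xAD.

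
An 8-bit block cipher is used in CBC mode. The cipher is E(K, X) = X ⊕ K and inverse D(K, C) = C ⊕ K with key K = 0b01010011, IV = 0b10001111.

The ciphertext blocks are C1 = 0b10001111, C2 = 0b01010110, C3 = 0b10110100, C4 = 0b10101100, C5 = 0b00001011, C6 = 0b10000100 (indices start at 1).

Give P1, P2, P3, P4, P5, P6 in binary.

P1 = 0b01010011, P2 = 0b10001010, P3 = 0b10110001, P4 = 0b01001011, P5 = 0b11110100, P6 = 0b11011100

CBC decryption: P_i = D(K, C_i) ⊕ C_{i−1}, with C_{0} = IV.
P1: D(K, 0b10001111) = 0b11011100; 0b11011100 ⊕ 0b10001111 = 0b01010011.
P2: D(K, 0b01010110) = 0b00000101; 0b00000101 ⊕ 0b10001111 = 0b10001010.
P3: D(K, 0b10110100) = 0b11100111; 0b11100111 ⊕ 0b01010110 = 0b10110001.
P4: D(K, 0b10101100) = 0b11111111; 0b11111111 ⊕ 0b10110100 = 0b01001011.
P5: D(K, 0b00001011) = 0b01011000; 0b01011000 ⊕ 0b10101100 = 0b11110100.
P6: D(K, 0b10000100) = 0b11010111; 0b11010111 ⊕ 0b00001011 = 0b11011100.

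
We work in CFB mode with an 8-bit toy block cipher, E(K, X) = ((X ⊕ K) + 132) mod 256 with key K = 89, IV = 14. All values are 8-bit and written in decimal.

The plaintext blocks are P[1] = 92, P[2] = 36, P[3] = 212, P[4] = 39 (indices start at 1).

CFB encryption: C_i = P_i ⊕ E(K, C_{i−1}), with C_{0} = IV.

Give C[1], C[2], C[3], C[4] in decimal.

C[1] = 135, C[2] = 70, C[3] = 119, C[4] = 149

C[1]: E(K, 14) = 219; 92 ⊕ 219 = 135.
C[2]: E(K, 135) = 98; 36 ⊕ 98 = 70.
C[3]: E(K, 70) = 163; 212 ⊕ 163 = 119.
C[4]: E(K, 119) = 178; 39 ⊕ 178 = 149.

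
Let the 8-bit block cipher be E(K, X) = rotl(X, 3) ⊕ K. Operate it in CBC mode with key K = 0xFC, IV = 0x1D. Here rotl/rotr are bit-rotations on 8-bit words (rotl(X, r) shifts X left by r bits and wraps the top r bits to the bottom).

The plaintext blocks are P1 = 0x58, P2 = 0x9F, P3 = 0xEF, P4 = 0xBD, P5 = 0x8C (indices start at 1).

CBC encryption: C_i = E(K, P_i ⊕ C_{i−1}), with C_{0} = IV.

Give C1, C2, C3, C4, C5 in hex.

C1 = 0xD6, C2 = 0xB6, C3 = 0x36, C4 = 0xA0, C5 = 0x9D

C1: P1 ⊕ 0x1D = 0x45; E(K, 0x45) = 0xD6.
C2: P2 ⊕ 0xD6 = 0x49; E(K, 0x49) = 0xB6.
C3: P3 ⊕ 0xB6 = 0x59; E(K, 0x59) = 0x36.
C4: P4 ⊕ 0x36 = 0x8B; E(K, 0x8B) = 0xA0.
C5: P5 ⊕ 0xA0 = 0x2C; E(K, 0x2C) = 0x9D.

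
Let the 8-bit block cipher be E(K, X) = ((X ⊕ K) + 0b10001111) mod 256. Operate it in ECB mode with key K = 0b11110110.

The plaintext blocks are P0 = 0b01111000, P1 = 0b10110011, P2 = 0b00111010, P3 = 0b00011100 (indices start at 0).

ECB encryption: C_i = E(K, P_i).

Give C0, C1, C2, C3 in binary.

C0: E(K, 0b01111000) = 0b00011101.
C1: E(K, 0b10110011) = 0b11010100.
C2: E(K, 0b00111010) = 0b01011011.
C3: E(K, 0b00011100) = 0b01111001.

C0 = 0b00011101, C1 = 0b11010100, C2 = 0b01011011, C3 = 0b01111001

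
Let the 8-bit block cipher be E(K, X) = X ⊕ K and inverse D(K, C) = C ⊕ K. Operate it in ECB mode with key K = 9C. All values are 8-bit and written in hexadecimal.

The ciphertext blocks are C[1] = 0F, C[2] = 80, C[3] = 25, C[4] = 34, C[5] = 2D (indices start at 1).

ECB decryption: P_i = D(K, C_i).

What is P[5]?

P[5]: D(K, 2D) = B1.

P[5] = B1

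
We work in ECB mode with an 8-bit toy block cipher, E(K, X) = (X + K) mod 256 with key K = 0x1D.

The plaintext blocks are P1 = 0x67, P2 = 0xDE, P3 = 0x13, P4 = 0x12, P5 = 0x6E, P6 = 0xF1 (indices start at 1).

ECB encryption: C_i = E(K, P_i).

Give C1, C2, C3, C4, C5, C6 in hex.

C1: E(K, 0x67) = 0x84.
C2: E(K, 0xDE) = 0xFB.
C3: E(K, 0x13) = 0x30.
C4: E(K, 0x12) = 0x2F.
C5: E(K, 0x6E) = 0x8B.
C6: E(K, 0xF1) = 0x0E.

C1 = 0x84, C2 = 0xFB, C3 = 0x30, C4 = 0x2F, C5 = 0x8B, C6 = 0x0E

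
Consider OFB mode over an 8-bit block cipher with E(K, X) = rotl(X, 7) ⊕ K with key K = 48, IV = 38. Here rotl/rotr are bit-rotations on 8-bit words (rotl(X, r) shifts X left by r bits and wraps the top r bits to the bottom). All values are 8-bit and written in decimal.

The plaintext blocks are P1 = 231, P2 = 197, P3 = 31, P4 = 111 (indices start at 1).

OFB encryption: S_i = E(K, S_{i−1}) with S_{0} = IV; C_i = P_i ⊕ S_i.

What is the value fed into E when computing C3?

C1: S = E(K, 38) = 35; 231 ⊕ 35 = 196.
C2: S = E(K, 35) = 161; 197 ⊕ 161 = 100.
C3: S = E(K, 161) = 224; 31 ⊕ 224 = 255.
So the input to E for block 3 is 161.

161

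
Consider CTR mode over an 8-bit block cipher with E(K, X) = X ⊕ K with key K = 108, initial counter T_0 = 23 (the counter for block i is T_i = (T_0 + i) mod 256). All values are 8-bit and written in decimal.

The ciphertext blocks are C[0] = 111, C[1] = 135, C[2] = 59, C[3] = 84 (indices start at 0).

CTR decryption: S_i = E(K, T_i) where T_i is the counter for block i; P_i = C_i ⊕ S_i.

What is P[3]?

P[3] = 34

P[3]: T = 26, S = E(K, T) = 118; 84 ⊕ 118 = 34.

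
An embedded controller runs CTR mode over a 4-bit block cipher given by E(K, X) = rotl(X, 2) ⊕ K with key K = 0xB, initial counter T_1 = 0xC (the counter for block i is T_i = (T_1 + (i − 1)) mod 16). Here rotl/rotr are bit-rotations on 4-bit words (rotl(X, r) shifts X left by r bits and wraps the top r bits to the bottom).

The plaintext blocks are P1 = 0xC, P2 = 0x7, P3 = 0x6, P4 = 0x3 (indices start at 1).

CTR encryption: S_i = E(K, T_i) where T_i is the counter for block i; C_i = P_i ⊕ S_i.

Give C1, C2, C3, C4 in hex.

C1: T = 0xC, S = E(K, T) = 0x8; 0xC ⊕ 0x8 = 0x4.
C2: T = 0xD, S = E(K, T) = 0xC; 0x7 ⊕ 0xC = 0xB.
C3: T = 0xE, S = E(K, T) = 0x0; 0x6 ⊕ 0x0 = 0x6.
C4: T = 0xF, S = E(K, T) = 0x4; 0x3 ⊕ 0x4 = 0x7.

C1 = 0x4, C2 = 0xB, C3 = 0x6, C4 = 0x7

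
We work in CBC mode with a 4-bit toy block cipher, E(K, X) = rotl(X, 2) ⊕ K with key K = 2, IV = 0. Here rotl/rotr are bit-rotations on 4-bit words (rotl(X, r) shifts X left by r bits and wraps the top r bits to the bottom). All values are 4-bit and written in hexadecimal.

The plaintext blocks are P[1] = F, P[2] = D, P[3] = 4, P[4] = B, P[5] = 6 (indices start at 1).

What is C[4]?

C[4] = 2

CBC encryption: C_i = E(K, P_i ⊕ C_{i−1}), with C_{0} = IV.
C[1]: P[1] ⊕ 0 = F; E(K, F) = D.
C[2]: P[2] ⊕ D = 0; E(K, 0) = 2.
C[3]: P[3] ⊕ 2 = 6; E(K, 6) = B.
C[4]: P[4] ⊕ B = 0; E(K, 0) = 2.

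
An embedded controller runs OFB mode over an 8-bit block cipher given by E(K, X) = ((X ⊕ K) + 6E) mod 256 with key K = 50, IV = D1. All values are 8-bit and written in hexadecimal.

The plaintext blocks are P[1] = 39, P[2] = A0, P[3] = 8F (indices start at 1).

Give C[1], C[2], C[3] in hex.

C[1] = D6, C[2] = 8D, C[3] = 64

OFB encryption: S_i = E(K, S_{i−1}) with S_{0} = IV; C_i = P_i ⊕ S_i.
C[1]: S = E(K, D1) = EF; 39 ⊕ EF = D6.
C[2]: S = E(K, EF) = 2D; A0 ⊕ 2D = 8D.
C[3]: S = E(K, 2D) = EB; 8F ⊕ EB = 64.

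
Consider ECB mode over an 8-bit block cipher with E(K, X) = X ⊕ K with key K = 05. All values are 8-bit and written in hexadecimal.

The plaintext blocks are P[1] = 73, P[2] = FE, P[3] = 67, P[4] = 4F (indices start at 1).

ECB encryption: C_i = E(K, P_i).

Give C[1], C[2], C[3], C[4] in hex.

C[1] = 76, C[2] = FB, C[3] = 62, C[4] = 4A

C[1]: E(K, 73) = 76.
C[2]: E(K, FE) = FB.
C[3]: E(K, 67) = 62.
C[4]: E(K, 4F) = 4A.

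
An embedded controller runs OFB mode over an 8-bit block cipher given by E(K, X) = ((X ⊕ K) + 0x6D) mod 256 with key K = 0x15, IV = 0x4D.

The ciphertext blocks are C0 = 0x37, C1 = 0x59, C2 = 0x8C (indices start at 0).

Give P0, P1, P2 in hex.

OFB decryption: S_i = E(K, S_{i−1}) with S_{−1} = IV; P_i = C_i ⊕ S_i.
P0: S = E(K, 0x4D) = 0xC5; 0x37 ⊕ 0xC5 = 0xF2.
P1: S = E(K, 0xC5) = 0x3D; 0x59 ⊕ 0x3D = 0x64.
P2: S = E(K, 0x3D) = 0x95; 0x8C ⊕ 0x95 = 0x19.

P0 = 0xF2, P1 = 0x64, P2 = 0x19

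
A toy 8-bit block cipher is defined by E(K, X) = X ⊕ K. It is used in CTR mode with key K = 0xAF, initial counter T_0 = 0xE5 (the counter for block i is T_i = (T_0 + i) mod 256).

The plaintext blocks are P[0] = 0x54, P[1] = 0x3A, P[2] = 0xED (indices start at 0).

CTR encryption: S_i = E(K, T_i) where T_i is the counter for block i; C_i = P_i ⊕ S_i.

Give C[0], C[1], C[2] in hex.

C[0] = 0x1E, C[1] = 0x73, C[2] = 0xA5

C[0]: T = 0xE5, S = E(K, T) = 0x4A; 0x54 ⊕ 0x4A = 0x1E.
C[1]: T = 0xE6, S = E(K, T) = 0x49; 0x3A ⊕ 0x49 = 0x73.
C[2]: T = 0xE7, S = E(K, T) = 0x48; 0xED ⊕ 0x48 = 0xA5.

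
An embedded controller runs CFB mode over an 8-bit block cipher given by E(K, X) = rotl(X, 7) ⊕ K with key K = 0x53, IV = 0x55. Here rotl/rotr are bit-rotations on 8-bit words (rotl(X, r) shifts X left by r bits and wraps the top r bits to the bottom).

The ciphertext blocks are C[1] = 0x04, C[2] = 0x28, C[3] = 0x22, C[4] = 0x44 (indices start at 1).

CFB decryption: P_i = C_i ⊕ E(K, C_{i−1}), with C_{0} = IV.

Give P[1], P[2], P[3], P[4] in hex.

P[1] = 0xFD, P[2] = 0x79, P[3] = 0x65, P[4] = 0x06

P[1]: E(K, 0x55) = 0xF9; 0x04 ⊕ 0xF9 = 0xFD.
P[2]: E(K, 0x04) = 0x51; 0x28 ⊕ 0x51 = 0x79.
P[3]: E(K, 0x28) = 0x47; 0x22 ⊕ 0x47 = 0x65.
P[4]: E(K, 0x22) = 0x42; 0x44 ⊕ 0x42 = 0x06.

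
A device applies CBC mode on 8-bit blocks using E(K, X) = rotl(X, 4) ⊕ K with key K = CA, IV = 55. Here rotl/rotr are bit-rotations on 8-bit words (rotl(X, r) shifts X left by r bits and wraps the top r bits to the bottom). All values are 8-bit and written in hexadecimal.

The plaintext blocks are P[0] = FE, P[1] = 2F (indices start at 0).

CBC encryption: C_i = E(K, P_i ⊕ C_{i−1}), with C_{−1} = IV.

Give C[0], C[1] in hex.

C[0]: P[0] ⊕ 55 = AB; E(K, AB) = 70.
C[1]: P[1] ⊕ 70 = 5F; E(K, 5F) = 3F.

C[0] = 70, C[1] = 3F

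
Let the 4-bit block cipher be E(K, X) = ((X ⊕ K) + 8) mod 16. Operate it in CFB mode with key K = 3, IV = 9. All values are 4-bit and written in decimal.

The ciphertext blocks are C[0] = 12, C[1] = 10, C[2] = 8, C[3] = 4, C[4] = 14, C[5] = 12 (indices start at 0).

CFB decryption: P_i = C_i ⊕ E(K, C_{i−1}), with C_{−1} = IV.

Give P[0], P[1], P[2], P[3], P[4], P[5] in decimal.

P[0]: E(K, 9) = 2; 12 ⊕ 2 = 14.
P[1]: E(K, 12) = 7; 10 ⊕ 7 = 13.
P[2]: E(K, 10) = 1; 8 ⊕ 1 = 9.
P[3]: E(K, 8) = 3; 4 ⊕ 3 = 7.
P[4]: E(K, 4) = 15; 14 ⊕ 15 = 1.
P[5]: E(K, 14) = 5; 12 ⊕ 5 = 9.

P[0] = 14, P[1] = 13, P[2] = 9, P[3] = 7, P[4] = 1, P[5] = 9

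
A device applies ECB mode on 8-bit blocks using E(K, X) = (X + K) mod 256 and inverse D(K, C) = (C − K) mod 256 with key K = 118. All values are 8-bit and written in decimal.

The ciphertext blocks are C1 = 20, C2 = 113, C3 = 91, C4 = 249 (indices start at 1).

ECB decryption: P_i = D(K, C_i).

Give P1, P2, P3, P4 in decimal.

P1 = 158, P2 = 251, P3 = 229, P4 = 131

P1: D(K, 20) = 158.
P2: D(K, 113) = 251.
P3: D(K, 91) = 229.
P4: D(K, 249) = 131.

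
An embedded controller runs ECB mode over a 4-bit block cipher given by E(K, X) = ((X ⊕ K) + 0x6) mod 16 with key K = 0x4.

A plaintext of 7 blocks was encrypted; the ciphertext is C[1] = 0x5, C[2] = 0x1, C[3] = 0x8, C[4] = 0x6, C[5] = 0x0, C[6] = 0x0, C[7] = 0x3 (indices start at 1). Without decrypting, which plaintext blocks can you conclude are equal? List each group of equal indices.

P[5] = P[6]

ECB encrypts each block independently with the same key, so equal ciphertext blocks imply equal plaintext blocks.
C[5] = C[6] = 0x0, so P[5] = P[6].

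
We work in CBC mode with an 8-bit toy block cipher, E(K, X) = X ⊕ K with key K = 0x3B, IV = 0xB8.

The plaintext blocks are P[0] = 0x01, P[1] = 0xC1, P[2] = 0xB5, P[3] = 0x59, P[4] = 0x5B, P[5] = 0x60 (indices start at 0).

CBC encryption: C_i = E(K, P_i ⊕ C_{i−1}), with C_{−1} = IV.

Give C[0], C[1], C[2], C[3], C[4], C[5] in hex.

C[0]: P[0] ⊕ 0xB8 = 0xB9; E(K, 0xB9) = 0x82.
C[1]: P[1] ⊕ 0x82 = 0x43; E(K, 0x43) = 0x78.
C[2]: P[2] ⊕ 0x78 = 0xCD; E(K, 0xCD) = 0xF6.
C[3]: P[3] ⊕ 0xF6 = 0xAF; E(K, 0xAF) = 0x94.
C[4]: P[4] ⊕ 0x94 = 0xCF; E(K, 0xCF) = 0xF4.
C[5]: P[5] ⊕ 0xF4 = 0x94; E(K, 0x94) = 0xAF.

C[0] = 0x82, C[1] = 0x78, C[2] = 0xF6, C[3] = 0x94, C[4] = 0xF4, C[5] = 0xAF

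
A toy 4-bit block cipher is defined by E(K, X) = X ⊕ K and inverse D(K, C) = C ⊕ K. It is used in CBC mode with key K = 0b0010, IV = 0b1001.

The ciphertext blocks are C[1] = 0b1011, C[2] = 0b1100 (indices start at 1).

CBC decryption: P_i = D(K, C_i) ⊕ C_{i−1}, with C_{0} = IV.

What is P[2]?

P[2] = 0b0101

P[2]: D(K, 0b1100) = 0b1110; 0b1110 ⊕ 0b1011 = 0b0101.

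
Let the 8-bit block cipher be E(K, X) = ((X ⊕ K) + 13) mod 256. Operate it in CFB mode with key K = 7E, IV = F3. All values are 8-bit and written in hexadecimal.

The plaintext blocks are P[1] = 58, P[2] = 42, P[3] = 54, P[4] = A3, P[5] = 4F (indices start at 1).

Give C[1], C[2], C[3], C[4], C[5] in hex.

CFB encryption: C_i = P_i ⊕ E(K, C_{i−1}), with C_{0} = IV.
C[1]: E(K, F3) = A0; 58 ⊕ A0 = F8.
C[2]: E(K, F8) = 99; 42 ⊕ 99 = DB.
C[3]: E(K, DB) = B8; 54 ⊕ B8 = EC.
C[4]: E(K, EC) = A5; A3 ⊕ A5 = 06.
C[5]: E(K, 06) = 8B; 4F ⊕ 8B = C4.

C[1] = F8, C[2] = DB, C[3] = EC, C[4] = 06, C[5] = C4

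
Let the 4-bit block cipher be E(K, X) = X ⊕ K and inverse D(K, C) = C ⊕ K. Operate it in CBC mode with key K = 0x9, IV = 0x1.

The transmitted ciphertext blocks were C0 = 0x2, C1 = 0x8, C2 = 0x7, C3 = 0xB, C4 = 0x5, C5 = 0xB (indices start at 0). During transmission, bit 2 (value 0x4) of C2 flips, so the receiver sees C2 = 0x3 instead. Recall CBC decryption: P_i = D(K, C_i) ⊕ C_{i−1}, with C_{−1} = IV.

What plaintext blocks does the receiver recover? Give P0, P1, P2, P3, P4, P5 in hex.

Only C2 changed, to 0x3. In CBC, a change in C_i garbles P_i and flips the same bit in P_{i+1}. Decrypting the received ciphertext:
P0: D(K, 0x2) = 0xB; 0xB ⊕ 0x1 = 0xA.
P1: D(K, 0x8) = 0x1; 0x1 ⊕ 0x2 = 0x3.
P2: D(K, 0x3) = 0xA; 0xA ⊕ 0x8 = 0x2.
P3: D(K, 0xB) = 0x2; 0x2 ⊕ 0x3 = 0x1.
P4: D(K, 0x5) = 0xC; 0xC ⊕ 0xB = 0x7.
P5: D(K, 0xB) = 0x2; 0x2 ⊕ 0x5 = 0x7.
Blocks that differ from the original plaintext: P2, P3.

P0 = 0xA, P1 = 0x3, P2 = 0x2, P3 = 0x1, P4 = 0x7, P5 = 0x7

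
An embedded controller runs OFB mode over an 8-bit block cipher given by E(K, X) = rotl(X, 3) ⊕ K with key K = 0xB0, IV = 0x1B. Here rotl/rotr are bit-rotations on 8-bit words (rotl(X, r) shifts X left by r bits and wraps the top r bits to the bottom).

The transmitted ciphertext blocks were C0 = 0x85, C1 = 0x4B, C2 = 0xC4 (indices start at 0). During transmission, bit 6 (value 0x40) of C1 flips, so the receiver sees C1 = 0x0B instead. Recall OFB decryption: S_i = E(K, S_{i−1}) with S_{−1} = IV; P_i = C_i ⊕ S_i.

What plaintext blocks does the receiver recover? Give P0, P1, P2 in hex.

P0 = 0xED, P1 = 0xF8, P2 = 0xEB

Only C1 changed, to 0x0B. In OFB, a change in C_i flips the same bit in P_i only; the keystream is unaffected. Decrypting the received ciphertext:
P0: S = E(K, 0x1B) = 0x68; 0x85 ⊕ 0x68 = 0xED.
P1: S = E(K, 0x68) = 0xF3; 0x0B ⊕ 0xF3 = 0xF8.
P2: S = E(K, 0xF3) = 0x2F; 0xC4 ⊕ 0x2F = 0xEB.
Blocks that differ from the original plaintext: P1.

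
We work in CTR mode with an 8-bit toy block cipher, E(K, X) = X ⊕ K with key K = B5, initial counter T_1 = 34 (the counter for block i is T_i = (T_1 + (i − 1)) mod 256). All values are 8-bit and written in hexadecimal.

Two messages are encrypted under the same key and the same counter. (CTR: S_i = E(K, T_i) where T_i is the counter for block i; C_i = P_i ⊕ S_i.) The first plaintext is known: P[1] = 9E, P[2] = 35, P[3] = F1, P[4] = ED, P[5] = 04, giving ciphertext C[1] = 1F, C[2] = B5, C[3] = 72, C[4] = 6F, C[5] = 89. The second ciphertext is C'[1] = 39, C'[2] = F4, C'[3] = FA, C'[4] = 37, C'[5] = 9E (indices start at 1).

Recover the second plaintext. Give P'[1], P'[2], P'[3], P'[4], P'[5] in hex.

In CTR with a reused counter, both messages share the same keystream S_i, so C_i ⊕ C'_i = P_i ⊕ P'_i and thus P'_i = P_i ⊕ C_i ⊕ C'_i.
P'[1]: 9E ⊕ 1F ⊕ 39 = B8.
P'[2]: 35 ⊕ B5 ⊕ F4 = 74.
P'[3]: F1 ⊕ 72 ⊕ FA = 79.
P'[4]: ED ⊕ 6F ⊕ 37 = B5.
P'[5]: 04 ⊕ 89 ⊕ 9E = 13.

P'[1] = B8, P'[2] = 74, P'[3] = 79, P'[4] = B5, P'[5] = 13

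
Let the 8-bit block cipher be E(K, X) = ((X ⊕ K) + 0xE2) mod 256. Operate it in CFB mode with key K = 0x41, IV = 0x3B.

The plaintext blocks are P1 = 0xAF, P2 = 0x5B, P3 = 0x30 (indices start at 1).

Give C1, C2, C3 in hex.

CFB encryption: C_i = P_i ⊕ E(K, C_{i−1}), with C_{0} = IV.
C1: E(K, 0x3B) = 0x5C; 0xAF ⊕ 0x5C = 0xF3.
C2: E(K, 0xF3) = 0x94; 0x5B ⊕ 0x94 = 0xCF.
C3: E(K, 0xCF) = 0x70; 0x30 ⊕ 0x70 = 0x40.

C1 = 0xF3, C2 = 0xCF, C3 = 0x40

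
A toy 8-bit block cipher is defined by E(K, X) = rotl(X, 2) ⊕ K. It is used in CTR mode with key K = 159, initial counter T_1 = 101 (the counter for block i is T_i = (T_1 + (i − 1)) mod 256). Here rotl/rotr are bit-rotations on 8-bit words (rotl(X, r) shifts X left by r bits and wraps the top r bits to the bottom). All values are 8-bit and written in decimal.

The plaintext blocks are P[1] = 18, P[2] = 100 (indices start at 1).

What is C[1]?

C[1] = 24

CTR encryption: S_i = E(K, T_i) where T_i is the counter for block i; C_i = P_i ⊕ S_i.
C[1]: T = 101, S = E(K, T) = 10; 18 ⊕ 10 = 24.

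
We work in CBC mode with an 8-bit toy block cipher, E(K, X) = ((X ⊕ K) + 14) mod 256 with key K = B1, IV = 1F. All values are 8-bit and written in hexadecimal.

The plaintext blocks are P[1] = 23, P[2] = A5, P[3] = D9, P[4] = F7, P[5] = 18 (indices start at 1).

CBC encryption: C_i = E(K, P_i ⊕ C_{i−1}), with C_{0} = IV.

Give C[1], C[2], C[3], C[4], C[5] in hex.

C[1] = A1, C[2] = C9, C[3] = B5, C[4] = 07, C[5] = C2

C[1]: P[1] ⊕ 1F = 3C; E(K, 3C) = A1.
C[2]: P[2] ⊕ A1 = 04; E(K, 04) = C9.
C[3]: P[3] ⊕ C9 = 10; E(K, 10) = B5.
C[4]: P[4] ⊕ B5 = 42; E(K, 42) = 07.
C[5]: P[5] ⊕ 07 = 1F; E(K, 1F) = C2.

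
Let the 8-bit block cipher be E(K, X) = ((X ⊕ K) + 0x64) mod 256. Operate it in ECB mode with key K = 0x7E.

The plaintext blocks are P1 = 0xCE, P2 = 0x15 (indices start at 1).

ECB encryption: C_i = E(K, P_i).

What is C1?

C1 = 0x14

C1: E(K, 0xCE) = 0x14.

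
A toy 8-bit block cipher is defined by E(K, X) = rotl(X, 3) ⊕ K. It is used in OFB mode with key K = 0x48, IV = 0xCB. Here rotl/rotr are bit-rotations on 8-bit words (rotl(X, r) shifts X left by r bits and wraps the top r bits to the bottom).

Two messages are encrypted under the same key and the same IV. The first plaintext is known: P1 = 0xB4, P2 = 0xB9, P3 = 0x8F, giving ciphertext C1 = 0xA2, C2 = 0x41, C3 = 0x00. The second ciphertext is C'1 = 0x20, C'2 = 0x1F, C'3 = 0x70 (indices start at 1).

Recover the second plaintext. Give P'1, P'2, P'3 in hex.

In OFB with a reused IV, both messages share the same keystream S_i, so C_i ⊕ C'_i = P_i ⊕ P'_i and thus P'_i = P_i ⊕ C_i ⊕ C'_i.
P'1: 0xB4 ⊕ 0xA2 ⊕ 0x20 = 0x36.
P'2: 0xB9 ⊕ 0x41 ⊕ 0x1F = 0xE7.
P'3: 0x8F ⊕ 0x00 ⊕ 0x70 = 0xFF.

P'1 = 0x36, P'2 = 0xE7, P'3 = 0xFF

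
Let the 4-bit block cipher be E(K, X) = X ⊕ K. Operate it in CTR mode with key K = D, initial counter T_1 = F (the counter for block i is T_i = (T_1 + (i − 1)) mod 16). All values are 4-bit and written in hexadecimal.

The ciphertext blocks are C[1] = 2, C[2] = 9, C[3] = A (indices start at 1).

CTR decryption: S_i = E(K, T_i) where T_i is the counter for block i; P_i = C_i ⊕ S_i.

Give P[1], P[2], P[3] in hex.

P[1] = 0, P[2] = 4, P[3] = 6

P[1]: T = F, S = E(K, T) = 2; 2 ⊕ 2 = 0.
P[2]: T = 0, S = E(K, T) = D; 9 ⊕ D = 4.
P[3]: T = 1, S = E(K, T) = C; A ⊕ C = 6.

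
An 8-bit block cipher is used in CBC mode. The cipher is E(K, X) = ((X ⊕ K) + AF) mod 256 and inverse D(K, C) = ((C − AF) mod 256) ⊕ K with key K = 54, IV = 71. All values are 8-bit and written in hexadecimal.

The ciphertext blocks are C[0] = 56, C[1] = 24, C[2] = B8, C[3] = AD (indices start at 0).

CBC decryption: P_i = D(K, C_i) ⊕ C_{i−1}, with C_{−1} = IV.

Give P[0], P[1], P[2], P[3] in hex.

P[0] = 82, P[1] = 77, P[2] = 79, P[3] = 12

P[0]: D(K, 56) = F3; F3 ⊕ 71 = 82.
P[1]: D(K, 24) = 21; 21 ⊕ 56 = 77.
P[2]: D(K, B8) = 5D; 5D ⊕ 24 = 79.
P[3]: D(K, AD) = AA; AA ⊕ B8 = 12.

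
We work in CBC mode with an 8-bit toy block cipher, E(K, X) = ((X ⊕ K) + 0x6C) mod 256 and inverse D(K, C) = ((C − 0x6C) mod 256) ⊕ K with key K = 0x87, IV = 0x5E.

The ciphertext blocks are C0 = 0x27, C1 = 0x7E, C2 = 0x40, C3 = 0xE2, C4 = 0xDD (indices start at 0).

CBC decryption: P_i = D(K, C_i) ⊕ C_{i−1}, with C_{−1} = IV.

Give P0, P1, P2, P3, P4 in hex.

P0: D(K, 0x27) = 0x3C; 0x3C ⊕ 0x5E = 0x62.
P1: D(K, 0x7E) = 0x95; 0x95 ⊕ 0x27 = 0xB2.
P2: D(K, 0x40) = 0x53; 0x53 ⊕ 0x7E = 0x2D.
P3: D(K, 0xE2) = 0xF1; 0xF1 ⊕ 0x40 = 0xB1.
P4: D(K, 0xDD) = 0xF6; 0xF6 ⊕ 0xE2 = 0x14.

P0 = 0x62, P1 = 0xB2, P2 = 0x2D, P3 = 0xB1, P4 = 0x14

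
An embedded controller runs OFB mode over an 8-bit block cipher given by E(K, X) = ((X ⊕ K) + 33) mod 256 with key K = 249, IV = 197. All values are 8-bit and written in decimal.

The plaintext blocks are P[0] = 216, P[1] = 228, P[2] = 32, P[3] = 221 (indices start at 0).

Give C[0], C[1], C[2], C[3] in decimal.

OFB encryption: S_i = E(K, S_{i−1}) with S_{−1} = IV; C_i = P_i ⊕ S_i.
C[0]: S = E(K, 197) = 93; 216 ⊕ 93 = 133.
C[1]: S = E(K, 93) = 197; 228 ⊕ 197 = 33.
C[2]: S = E(K, 197) = 93; 32 ⊕ 93 = 125.
C[3]: S = E(K, 93) = 197; 221 ⊕ 197 = 24.

C[0] = 133, C[1] = 33, C[2] = 125, C[3] = 24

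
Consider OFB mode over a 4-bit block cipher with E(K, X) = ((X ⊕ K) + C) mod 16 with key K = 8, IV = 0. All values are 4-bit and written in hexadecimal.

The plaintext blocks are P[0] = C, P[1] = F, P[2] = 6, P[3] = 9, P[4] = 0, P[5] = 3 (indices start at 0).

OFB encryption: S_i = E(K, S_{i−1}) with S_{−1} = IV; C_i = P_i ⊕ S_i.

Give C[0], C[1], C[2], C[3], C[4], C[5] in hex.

C[0] = 8, C[1] = 7, C[2] = A, C[3] = 9, C[4] = 4, C[5] = B

C[0]: S = E(K, 0) = 4; C ⊕ 4 = 8.
C[1]: S = E(K, 4) = 8; F ⊕ 8 = 7.
C[2]: S = E(K, 8) = C; 6 ⊕ C = A.
C[3]: S = E(K, C) = 0; 9 ⊕ 0 = 9.
C[4]: S = E(K, 0) = 4; 0 ⊕ 4 = 4.
C[5]: S = E(K, 4) = 8; 3 ⊕ 8 = B.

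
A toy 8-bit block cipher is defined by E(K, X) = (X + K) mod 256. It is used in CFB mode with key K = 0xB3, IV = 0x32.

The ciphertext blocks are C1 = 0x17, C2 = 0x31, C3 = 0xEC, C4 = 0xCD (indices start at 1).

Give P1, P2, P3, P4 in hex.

P1 = 0xF2, P2 = 0xFB, P3 = 0x08, P4 = 0x52

CFB decryption: P_i = C_i ⊕ E(K, C_{i−1}), with C_{0} = IV.
P1: E(K, 0x32) = 0xE5; 0x17 ⊕ 0xE5 = 0xF2.
P2: E(K, 0x17) = 0xCA; 0x31 ⊕ 0xCA = 0xFB.
P3: E(K, 0x31) = 0xE4; 0xEC ⊕ 0xE4 = 0x08.
P4: E(K, 0xEC) = 0x9F; 0xCD ⊕ 0x9F = 0x52.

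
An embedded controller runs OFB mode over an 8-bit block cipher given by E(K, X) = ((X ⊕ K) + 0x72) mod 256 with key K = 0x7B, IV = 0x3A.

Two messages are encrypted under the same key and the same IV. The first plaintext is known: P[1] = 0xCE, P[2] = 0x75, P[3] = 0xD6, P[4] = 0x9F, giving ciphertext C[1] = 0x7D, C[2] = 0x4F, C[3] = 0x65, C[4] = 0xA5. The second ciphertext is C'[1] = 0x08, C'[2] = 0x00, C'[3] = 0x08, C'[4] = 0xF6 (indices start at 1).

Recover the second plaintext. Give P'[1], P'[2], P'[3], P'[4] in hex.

P'[1] = 0xBB, P'[2] = 0x3A, P'[3] = 0xBB, P'[4] = 0xCC

In OFB with a reused IV, both messages share the same keystream S_i, so C_i ⊕ C'_i = P_i ⊕ P'_i and thus P'_i = P_i ⊕ C_i ⊕ C'_i.
P'[1]: 0xCE ⊕ 0x7D ⊕ 0x08 = 0xBB.
P'[2]: 0x75 ⊕ 0x4F ⊕ 0x00 = 0x3A.
P'[3]: 0xD6 ⊕ 0x65 ⊕ 0x08 = 0xBB.
P'[4]: 0x9F ⊕ 0xA5 ⊕ 0xF6 = 0xCC.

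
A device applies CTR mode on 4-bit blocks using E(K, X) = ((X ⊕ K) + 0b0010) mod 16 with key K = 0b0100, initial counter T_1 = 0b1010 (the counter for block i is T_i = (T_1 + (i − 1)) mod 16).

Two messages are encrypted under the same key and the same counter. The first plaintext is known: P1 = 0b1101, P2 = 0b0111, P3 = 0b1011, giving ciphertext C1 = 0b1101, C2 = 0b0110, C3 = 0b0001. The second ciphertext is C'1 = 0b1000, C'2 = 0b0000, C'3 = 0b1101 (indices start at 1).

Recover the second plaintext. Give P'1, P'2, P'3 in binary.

P'1 = 0b1000, P'2 = 0b0001, P'3 = 0b0111

In CTR with a reused counter, both messages share the same keystream S_i, so C_i ⊕ C'_i = P_i ⊕ P'_i and thus P'_i = P_i ⊕ C_i ⊕ C'_i.
P'1: 0b1101 ⊕ 0b1101 ⊕ 0b1000 = 0b1000.
P'2: 0b0111 ⊕ 0b0110 ⊕ 0b0000 = 0b0001.
P'3: 0b1011 ⊕ 0b0001 ⊕ 0b1101 = 0b0111.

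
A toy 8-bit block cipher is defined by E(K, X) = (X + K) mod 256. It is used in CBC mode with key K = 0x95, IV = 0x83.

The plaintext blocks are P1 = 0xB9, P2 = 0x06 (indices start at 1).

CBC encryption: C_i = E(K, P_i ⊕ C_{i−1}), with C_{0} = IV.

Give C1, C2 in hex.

C1: P1 ⊕ 0x83 = 0x3A; E(K, 0x3A) = 0xCF.
C2: P2 ⊕ 0xCF = 0xC9; E(K, 0xC9) = 0x5E.

C1 = 0xCF, C2 = 0x5E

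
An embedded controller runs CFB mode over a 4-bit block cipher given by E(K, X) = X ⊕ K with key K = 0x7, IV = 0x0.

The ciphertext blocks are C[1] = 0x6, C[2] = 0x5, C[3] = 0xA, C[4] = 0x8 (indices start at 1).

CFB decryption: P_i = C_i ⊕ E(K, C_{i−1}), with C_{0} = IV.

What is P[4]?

P[4] = 0x5

P[4]: E(K, 0xA) = 0xD; 0x8 ⊕ 0xD = 0x5.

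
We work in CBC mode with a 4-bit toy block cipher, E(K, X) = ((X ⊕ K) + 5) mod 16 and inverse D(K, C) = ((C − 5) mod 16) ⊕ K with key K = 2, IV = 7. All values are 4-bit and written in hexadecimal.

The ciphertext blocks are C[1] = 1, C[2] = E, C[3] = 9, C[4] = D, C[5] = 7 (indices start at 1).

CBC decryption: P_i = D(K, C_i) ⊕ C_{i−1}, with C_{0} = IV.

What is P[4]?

P[4]: D(K, D) = A; A ⊕ 9 = 3.

P[4] = 3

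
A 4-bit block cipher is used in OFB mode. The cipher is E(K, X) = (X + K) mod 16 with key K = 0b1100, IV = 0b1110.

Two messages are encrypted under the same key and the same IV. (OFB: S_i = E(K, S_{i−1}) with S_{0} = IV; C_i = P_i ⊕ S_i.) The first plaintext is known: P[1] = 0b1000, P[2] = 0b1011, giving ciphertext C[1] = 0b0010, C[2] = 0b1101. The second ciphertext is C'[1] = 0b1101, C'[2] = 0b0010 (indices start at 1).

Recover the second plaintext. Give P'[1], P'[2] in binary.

In OFB with a reused IV, both messages share the same keystream S_i, so C_i ⊕ C'_i = P_i ⊕ P'_i and thus P'_i = P_i ⊕ C_i ⊕ C'_i.
P'[1]: 0b1000 ⊕ 0b0010 ⊕ 0b1101 = 0b0111.
P'[2]: 0b1011 ⊕ 0b1101 ⊕ 0b0010 = 0b0100.

P'[1] = 0b0111, P'[2] = 0b0100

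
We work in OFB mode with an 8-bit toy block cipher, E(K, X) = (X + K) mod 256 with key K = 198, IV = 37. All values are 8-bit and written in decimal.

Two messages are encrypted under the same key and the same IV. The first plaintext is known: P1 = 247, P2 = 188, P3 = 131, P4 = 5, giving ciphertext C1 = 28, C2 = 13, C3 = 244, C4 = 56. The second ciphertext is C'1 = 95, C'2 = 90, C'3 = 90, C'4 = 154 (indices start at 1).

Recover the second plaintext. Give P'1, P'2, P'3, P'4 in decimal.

In OFB with a reused IV, both messages share the same keystream S_i, so C_i ⊕ C'_i = P_i ⊕ P'_i and thus P'_i = P_i ⊕ C_i ⊕ C'_i.
P'1: 247 ⊕ 28 ⊕ 95 = 180.
P'2: 188 ⊕ 13 ⊕ 90 = 235.
P'3: 131 ⊕ 244 ⊕ 90 = 45.
P'4: 5 ⊕ 56 ⊕ 154 = 167.

P'1 = 180, P'2 = 235, P'3 = 45, P'4 = 167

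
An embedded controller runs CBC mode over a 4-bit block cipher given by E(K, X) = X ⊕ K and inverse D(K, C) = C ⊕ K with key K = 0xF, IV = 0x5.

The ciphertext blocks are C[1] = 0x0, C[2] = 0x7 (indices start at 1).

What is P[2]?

CBC decryption: P_i = D(K, C_i) ⊕ C_{i−1}, with C_{0} = IV.
P[2]: D(K, 0x7) = 0x8; 0x8 ⊕ 0x0 = 0x8.

P[2] = 0x8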